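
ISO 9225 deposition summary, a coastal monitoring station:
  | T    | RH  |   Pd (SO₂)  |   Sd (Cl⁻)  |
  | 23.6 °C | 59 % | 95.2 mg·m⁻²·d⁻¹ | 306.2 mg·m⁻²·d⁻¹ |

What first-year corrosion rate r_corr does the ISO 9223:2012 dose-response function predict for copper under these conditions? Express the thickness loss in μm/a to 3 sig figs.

r_corr = 1.47 μm/a

copper: T>10 °C ⇒ hinge -0.080·(23.6−10) = -1.0880
  SO₂ term: 0.0053·95.2^0.26·exp(0.059·59-1.0880) = 0.1897
  Sd branch = 0.01025·Sd^0.27·e^(0.036·RH+0.049·T) = 1.278 μm/a
  r_corr = 0.1897 + 1.278 = 1.468 μm/a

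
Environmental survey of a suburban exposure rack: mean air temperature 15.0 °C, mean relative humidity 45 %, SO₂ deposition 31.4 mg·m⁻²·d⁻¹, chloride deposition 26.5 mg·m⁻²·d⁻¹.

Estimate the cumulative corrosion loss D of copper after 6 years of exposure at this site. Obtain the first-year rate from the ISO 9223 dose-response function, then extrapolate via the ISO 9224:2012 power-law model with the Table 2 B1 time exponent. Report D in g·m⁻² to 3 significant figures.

copper: f(T) = -0.080·(T−10) [T>10 °C] = -0.4000
  sulphur-dioxide contribution → 0.1238 μm/a
  chloride contribution → 0.2617 μm/a
  total first-year rate 0.3855 μm/a
Power-law: D(6) = r_corr · 6^0.667
  D(6) = 0.3855 × 6^0.667 = 0.3855 × 3.304 = 1.274 μm
  Mass loss = 1.274 μm × 8.96 g/cm³ = 11.41 g·m⁻²

D(6) = 11.4 g·m⁻²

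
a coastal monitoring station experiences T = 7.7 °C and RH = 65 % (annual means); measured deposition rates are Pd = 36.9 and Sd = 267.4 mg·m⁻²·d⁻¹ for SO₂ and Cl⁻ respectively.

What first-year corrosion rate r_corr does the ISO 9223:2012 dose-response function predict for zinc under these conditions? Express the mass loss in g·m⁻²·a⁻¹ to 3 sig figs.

r_corr = 18.0 g·m⁻²·a⁻¹

zinc: T≤10 °C ⇒ hinge +0.038·(7.7−10) = -0.0874
  sulphur-dioxide contribution → 1.15 μm/a
  chloride contribution → 1.37 μm/a
  total first-year rate 2.52 μm/a
Convert to mass loss: 2.52 μm/a × 7.14 g/cm³ = 17.99 g·m⁻²·a⁻¹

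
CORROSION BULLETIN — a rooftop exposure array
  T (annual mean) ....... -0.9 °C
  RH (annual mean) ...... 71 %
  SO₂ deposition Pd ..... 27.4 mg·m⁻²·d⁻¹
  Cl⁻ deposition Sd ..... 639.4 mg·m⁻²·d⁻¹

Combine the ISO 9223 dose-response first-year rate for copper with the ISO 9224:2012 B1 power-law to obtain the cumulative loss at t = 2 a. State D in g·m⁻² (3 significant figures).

D(2) = 13.3 g·m⁻²

copper: f(T) = +0.126·(T−10) [T≤10 °C] = -1.3734
  SO₂ term: 0.0053·27.4^0.26·exp(0.059·71-1.3734) = 0.2094
  Sd branch = 0.01025·Sd^0.27·e^(0.036·RH+0.049·T) = 0.7231 μm/a
  r_corr = 0.2094 + 0.7231 = 0.9324 μm/a
Power-law: D(2) = r_corr · 2^0.667
  D(2) = 0.9324 × 2^0.667 = 0.9324 × 1.588 = 1.48 μm
  Mass loss = 1.48 μm × 8.96 g/cm³ = 13.27 g·m⁻²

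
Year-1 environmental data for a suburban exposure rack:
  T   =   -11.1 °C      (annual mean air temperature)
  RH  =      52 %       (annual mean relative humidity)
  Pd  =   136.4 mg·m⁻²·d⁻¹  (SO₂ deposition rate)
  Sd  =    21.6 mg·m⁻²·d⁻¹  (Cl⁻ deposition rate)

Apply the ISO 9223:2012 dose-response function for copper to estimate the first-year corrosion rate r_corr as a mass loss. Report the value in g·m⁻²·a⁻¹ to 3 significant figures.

copper: T≤10 °C ⇒ hinge +0.126·(-11.1−10) = -2.6586
  Pd branch = 0.0053·Pd^0.26·e^(0.059·RH+f) = 0.02865 μm/a
  Cl⁻ term: 0.01025·21.6^0.27·exp(0.036·52+0.049·-11.1) = 0.08868
  sum: 0.02865 + 0.08868 → r_corr = 0.1173 μm/a
Convert to mass loss: 0.1173 μm/a × 8.96 g/cm³ = 1.051 g·m⁻²·a⁻¹

r_corr = 1.05 g·m⁻²·a⁻¹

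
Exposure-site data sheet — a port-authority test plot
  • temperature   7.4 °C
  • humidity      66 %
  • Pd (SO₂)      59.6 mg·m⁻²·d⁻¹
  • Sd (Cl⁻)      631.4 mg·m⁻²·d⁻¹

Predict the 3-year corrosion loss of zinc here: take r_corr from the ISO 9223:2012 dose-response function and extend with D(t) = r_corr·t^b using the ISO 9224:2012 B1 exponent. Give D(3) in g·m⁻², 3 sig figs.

D(3) = 63.9 g·m⁻²

zinc: T≤10 °C ⇒ hinge +0.038·(7.4−10) = -0.0988
  SO₂ term: 0.0129·59.6^0.44·exp(0.046·66-0.0988) = 1.47
  Cl⁻ term: 0.0175·631.4^0.57·exp(0.008·66+0.085·7.4) = 2.196
  r_corr = 1.47 + 2.196 = 3.666 μm/a
ISO 9224: D(t) = r_corr · t^b with b = 0.813 (zinc, B1)
  D(3) = 3.666 × 3^0.813 = 3.666 × 2.443 = 8.956 μm
  Mass loss = 8.956 μm × 7.14 g/cm³ = 63.95 g·m⁻²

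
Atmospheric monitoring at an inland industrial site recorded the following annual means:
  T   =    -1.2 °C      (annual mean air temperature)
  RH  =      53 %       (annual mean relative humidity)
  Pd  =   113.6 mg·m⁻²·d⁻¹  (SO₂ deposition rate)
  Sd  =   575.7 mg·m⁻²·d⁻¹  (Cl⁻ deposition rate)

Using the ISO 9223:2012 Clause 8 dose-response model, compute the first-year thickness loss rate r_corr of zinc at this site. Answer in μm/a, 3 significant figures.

r_corr = 1.68 μm/a

zinc: T≤10 °C ⇒ hinge +0.038·(-1.2−10) = -0.4256
  Pd branch = 0.0129·Pd^0.44·e^(0.046·RH+f) = 0.7743 μm/a
  Sd branch = 0.0175·Sd^0.57·e^(0.008·RH+0.085·T) = 0.9041 μm/a
  r_corr = 0.7743 + 0.9041 = 1.678 μm/a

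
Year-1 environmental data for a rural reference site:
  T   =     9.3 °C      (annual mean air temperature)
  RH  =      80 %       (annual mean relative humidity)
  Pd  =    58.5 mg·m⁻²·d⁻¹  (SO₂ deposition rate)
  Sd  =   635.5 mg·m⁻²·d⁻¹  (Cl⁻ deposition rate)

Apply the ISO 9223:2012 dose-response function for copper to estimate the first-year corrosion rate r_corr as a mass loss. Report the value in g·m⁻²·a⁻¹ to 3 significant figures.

copper: f(T) = +0.126·(T−10) [T≤10 °C] = -0.0882
  Pd branch = 0.0053·Pd^0.26·e^(0.059·RH+f) = 1.568 μm/a
  Sd branch = 0.01025·Sd^0.27·e^(0.036·RH+0.049·T) = 1.645 μm/a
  r_corr = 1.568 + 1.645 = 3.213 μm/a
Convert to mass loss: 3.213 μm/a × 8.96 g/cm³ = 28.79 g·m⁻²·a⁻¹

r_corr = 28.8 g·m⁻²·a⁻¹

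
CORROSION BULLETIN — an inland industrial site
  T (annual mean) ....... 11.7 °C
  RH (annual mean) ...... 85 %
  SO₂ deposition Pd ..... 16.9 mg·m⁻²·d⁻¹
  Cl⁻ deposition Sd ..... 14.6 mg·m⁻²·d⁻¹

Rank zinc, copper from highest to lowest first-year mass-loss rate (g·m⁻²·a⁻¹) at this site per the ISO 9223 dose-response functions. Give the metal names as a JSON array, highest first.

zinc: f(T) = -0.071·(T−10) [T>10 °C] = -0.1207
  SO₂ term: 0.0129·16.9^0.44·exp(0.046·85-0.1207) = 1.979
  Sd branch = 0.0175·Sd^0.57·e^(0.008·RH+0.085·T) = 0.4305 μm/a
  sum: 1.979 + 0.4305 → r_corr = 2.41 μm/a
  mass loss = 2.41 μm/a × 7.14 g/cm³ = 17.21 g·m⁻²·a⁻¹
copper: T>10 °C ⇒ hinge -0.080·(11.7−10) = -0.1360
  Pd branch = 0.0053·Pd^0.26·e^(0.059·RH+f) = 1.454 μm/a
  Sd branch = 0.01025·Sd^0.27·e^(0.036·RH+0.049·T) = 0.7999 μm/a
  sum: 1.454 + 0.7999 → r_corr = 2.253 μm/a
  mass loss = 2.253 μm/a × 8.96 g/cm³ = 20.19 g·m⁻²·a⁻¹
Ordering by g·m⁻²·a⁻¹: copper (20.2) > zinc (17.2)

["copper", "zinc"]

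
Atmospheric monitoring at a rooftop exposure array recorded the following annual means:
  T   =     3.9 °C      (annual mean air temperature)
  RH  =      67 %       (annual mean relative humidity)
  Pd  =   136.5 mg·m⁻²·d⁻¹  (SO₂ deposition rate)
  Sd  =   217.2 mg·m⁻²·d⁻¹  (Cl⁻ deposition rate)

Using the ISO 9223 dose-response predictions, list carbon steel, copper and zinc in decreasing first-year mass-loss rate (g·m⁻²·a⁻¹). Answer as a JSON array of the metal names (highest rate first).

carbon steel: f(T) = +0.150·(T−10) [T≤10 °C] = -0.9150
  Pd branch = 1.77·Pd^0.52·e^(0.02·RH+f) = 34.9 μm/a
  Cl⁻ term: 0.102·217.2^0.62·exp(0.033·67+0.04·3.9) = 30.58
  r_corr = 34.9 + 30.58 = 65.48 μm/a
  mass loss = 65.48 μm/a × 7.85 g/cm³ = 514 g·m⁻²·a⁻¹
copper: f(T) = +0.126·(T−10) [T≤10 °C] = -0.7686
  SO₂ term: 0.0053·136.5^0.26·exp(0.059·67-0.7686) = 0.4596
  Sd branch = 0.01025·Sd^0.27·e^(0.036·RH+0.049·T) = 0.5918 μm/a
  sum: 0.4596 + 0.5918 → r_corr = 1.051 μm/a
  mass loss = 1.051 μm/a × 8.96 g/cm³ = 9.421 g·m⁻²·a⁻¹
zinc: f(T) = +0.038·(T−10) [T≤10 °C] = -0.2318
  Pd branch = 0.0129·Pd^0.44·e^(0.046·RH+f) = 1.94 μm/a
  Cl⁻ term: 0.0175·217.2^0.57·exp(0.008·67+0.085·3.9) = 0.8949
  sum: 1.94 + 0.8949 → r_corr = 2.835 μm/a
  mass loss = 2.835 μm/a × 7.14 g/cm³ = 20.24 g·m⁻²·a⁻¹
Ordering by g·m⁻²·a⁻¹: carbon steel (514) > zinc (20.2) > copper (9.42)

["carbon steel", "zinc", "copper"]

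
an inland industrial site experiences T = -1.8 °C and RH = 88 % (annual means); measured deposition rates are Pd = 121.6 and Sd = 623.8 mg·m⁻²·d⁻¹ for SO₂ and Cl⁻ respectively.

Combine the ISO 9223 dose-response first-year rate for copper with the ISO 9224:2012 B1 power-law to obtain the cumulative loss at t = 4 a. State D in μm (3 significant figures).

D(4) = 5.09 μm

copper: f(T) = +0.126·(T−10) [T≤10 °C] = -1.4868
  SO₂ term: 0.0053·121.6^0.26·exp(0.059·88-1.4868) = 0.7508
  Sd branch = 0.01025·Sd^0.27·e^(0.036·RH+0.049·T) = 1.267 μm/a
  r_corr = 0.7508 + 1.267 = 2.018 μm/a
Power-law: D(4) = r_corr · 4^0.667
  D(4) = 2.018 × 4^0.667 = 2.018 × 2.521 = 5.088 μm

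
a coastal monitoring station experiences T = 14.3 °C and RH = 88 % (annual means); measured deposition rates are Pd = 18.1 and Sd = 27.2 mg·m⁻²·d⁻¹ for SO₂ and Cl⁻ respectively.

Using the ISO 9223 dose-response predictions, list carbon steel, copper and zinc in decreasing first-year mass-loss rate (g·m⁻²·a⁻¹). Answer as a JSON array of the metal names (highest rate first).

["carbon steel", "copper", "zinc"]

carbon steel: f(T) = -0.054·(T−10) [T>10 °C] = -0.2322
  SO₂ term: 1.77·18.1^0.52·exp(0.02·88-0.2322) = 36.77
  Cl⁻ term: 0.102·27.2^0.62·exp(0.033·88+0.04·14.3) = 25.56
  r_corr = 36.77 + 25.56 = 62.33 μm/a
  mass loss = 62.33 μm/a × 7.85 g/cm³ = 489.3 g·m⁻²·a⁻¹
copper: f(T) = -0.080·(T−10) [T>10 °C] = -0.3440
  SO₂ term: 0.0053·18.1^0.26·exp(0.059·88-0.3440) = 1.435
  Cl⁻ term: 0.01025·27.2^0.27·exp(0.036·88+0.049·14.3) = 1.197
  r_corr = 1.435 + 1.197 = 2.632 μm/a
  mass loss = 2.632 μm/a × 8.96 g/cm³ = 23.58 g·m⁻²·a⁻¹
zinc: T>10 °C ⇒ hinge -0.071·(14.3−10) = -0.3053
  SO₂ term: 0.0129·18.1^0.44·exp(0.046·88-0.3053) = 1.947
  Sd branch = 0.0175·Sd^0.57·e^(0.008·RH+0.085·T) = 0.7841 μm/a
  r_corr = 1.947 + 0.7841 = 2.731 μm/a
  mass loss = 2.731 μm/a × 7.14 g/cm³ = 19.5 g·m⁻²·a⁻¹
Ordering by g·m⁻²·a⁻¹: carbon steel (489) > copper (23.6) > zinc (19.5)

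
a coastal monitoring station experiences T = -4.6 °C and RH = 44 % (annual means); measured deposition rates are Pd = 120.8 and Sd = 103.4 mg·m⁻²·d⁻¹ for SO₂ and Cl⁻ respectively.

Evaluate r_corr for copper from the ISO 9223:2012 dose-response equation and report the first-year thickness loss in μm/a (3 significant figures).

copper: f(T) = +0.126·(T−10) [T≤10 °C] = -1.8396
  sulphur-dioxide contribution → 0.03927 μm/a
  chloride contribution → 0.1395 μm/a
  ⇒ r_corr(copper) = 0.1788 μm/a

r_corr = 0.179 μm/a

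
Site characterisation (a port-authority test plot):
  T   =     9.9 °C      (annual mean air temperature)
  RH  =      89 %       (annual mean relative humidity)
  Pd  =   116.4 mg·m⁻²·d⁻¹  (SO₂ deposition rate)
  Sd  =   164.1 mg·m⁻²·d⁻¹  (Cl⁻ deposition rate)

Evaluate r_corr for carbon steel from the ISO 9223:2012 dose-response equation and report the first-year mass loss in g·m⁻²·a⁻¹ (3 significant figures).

carbon steel: f(T) = +0.150·(T−10) [T≤10 °C] = -0.0150
  SO₂ term: 1.77·116.4^0.52·exp(0.02·89-0.0150) = 122.7
  Cl⁻ term: 0.102·164.1^0.62·exp(0.033·89+0.04·9.9) = 67.53
  sum: 122.7 + 67.53 → r_corr = 190.2 μm/a
Convert to mass loss: 190.2 μm/a × 7.85 g/cm³ = 1493 g·m⁻²·a⁻¹

r_corr = 1.49e+03 g·m⁻²·a⁻¹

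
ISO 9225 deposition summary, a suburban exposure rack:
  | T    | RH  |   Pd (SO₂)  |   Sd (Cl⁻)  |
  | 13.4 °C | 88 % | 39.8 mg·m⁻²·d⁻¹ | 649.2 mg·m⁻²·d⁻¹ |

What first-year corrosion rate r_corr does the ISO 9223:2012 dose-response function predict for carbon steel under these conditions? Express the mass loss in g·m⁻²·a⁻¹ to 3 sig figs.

carbon steel: temperature factor f = -0.054·(3.4) = -0.1836
  Pd branch = 1.77·Pd^0.52·e^(0.02·RH+f) = 58.15 μm/a
  Sd branch = 0.102·Sd^0.62·e^(0.033·RH+0.04·T) = 176.3 μm/a
  r_corr = 58.15 + 176.3 = 234.4 μm/a
Convert to mass loss: 234.4 μm/a × 7.85 g/cm³ = 1840 g·m⁻²·a⁻¹

r_corr = 1.84e+03 g·m⁻²·a⁻¹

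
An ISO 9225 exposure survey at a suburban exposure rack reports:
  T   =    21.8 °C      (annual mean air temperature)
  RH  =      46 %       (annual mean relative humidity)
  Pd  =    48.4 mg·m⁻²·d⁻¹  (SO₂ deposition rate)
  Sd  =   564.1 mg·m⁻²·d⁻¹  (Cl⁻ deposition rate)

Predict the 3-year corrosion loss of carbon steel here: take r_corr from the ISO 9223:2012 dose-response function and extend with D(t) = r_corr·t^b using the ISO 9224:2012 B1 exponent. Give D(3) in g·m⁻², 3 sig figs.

carbon steel: f(T) = -0.054·(T−10) [T>10 °C] = -0.6372
  SO₂ term: 1.77·48.4^0.52·exp(0.02·46-0.6372) = 17.66
  Sd branch = 0.102·Sd^0.62·e^(0.033·RH+0.04·T) = 56.55 μm/a
  r_corr = 17.66 + 56.55 = 74.2 μm/a
Power-law: D(3) = r_corr · 3^0.523
  D(3) = 74.2 × 3^0.523 = 74.2 × 1.776 = 131.8 μm
  Mass loss = 131.8 μm × 7.85 g/cm³ = 1035 g·m⁻²

D(3) = 1.03e+03 g·m⁻²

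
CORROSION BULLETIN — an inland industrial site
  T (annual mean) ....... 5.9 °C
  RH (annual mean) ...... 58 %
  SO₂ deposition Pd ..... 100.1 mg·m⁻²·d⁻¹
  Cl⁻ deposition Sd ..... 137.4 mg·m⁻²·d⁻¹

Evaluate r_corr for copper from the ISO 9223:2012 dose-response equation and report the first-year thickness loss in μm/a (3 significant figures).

copper: f(T) = +0.126·(T−10) [T≤10 °C] = -0.5166
  SO₂ term: 0.0053·100.1^0.26·exp(0.059·58-0.5166) = 0.3208
  Sd branch = 0.01025·Sd^0.27·e^(0.036·RH+0.049·T) = 0.4172 μm/a
  sum: 0.3208 + 0.4172 → r_corr = 0.738 μm/a

r_corr = 0.738 μm/a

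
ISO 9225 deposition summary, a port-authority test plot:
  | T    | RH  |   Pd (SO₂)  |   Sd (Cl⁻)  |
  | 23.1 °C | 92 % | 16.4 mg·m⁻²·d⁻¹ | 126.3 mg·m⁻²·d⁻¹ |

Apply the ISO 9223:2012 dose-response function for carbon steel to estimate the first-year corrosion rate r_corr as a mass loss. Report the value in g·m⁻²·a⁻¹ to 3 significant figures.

carbon steel: f(T) = -0.054·(T−10) [T>10 °C] = -0.7074
  Pd branch = 1.77·Pd^0.52·e^(0.02·RH+f) = 23.53 μm/a
  Sd branch = 0.102·Sd^0.62·e^(0.033·RH+0.04·T) = 107.5 μm/a
  r_corr = 23.53 + 107.5 = 131 μm/a
Convert to mass loss: 131 μm/a × 7.85 g/cm³ = 1028 g·m⁻²·a⁻¹

r_corr = 1.03e+03 g·m⁻²·a⁻¹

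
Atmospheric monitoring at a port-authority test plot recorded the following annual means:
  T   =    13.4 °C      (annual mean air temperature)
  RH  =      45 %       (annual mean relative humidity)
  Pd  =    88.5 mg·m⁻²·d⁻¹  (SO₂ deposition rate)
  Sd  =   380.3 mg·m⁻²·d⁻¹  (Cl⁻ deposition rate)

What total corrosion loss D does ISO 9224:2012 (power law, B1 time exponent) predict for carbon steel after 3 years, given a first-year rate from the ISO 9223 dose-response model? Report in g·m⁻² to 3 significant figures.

carbon steel: temperature factor f = -0.054·(3.4) = -0.1836
  sulphur-dioxide contribution → 37.28 μm/a
  chloride contribution → 30.62 μm/a
  total first-year rate 67.9 μm/a
Power-law: D(3) = r_corr · 3^0.523
  D(3) = 67.9 × 3^0.523 = 67.9 × 1.776 = 120.6 μm
  Mass loss = 120.6 μm × 7.85 g/cm³ = 946.9 g·m⁻²

D(3) = 947 g·m⁻²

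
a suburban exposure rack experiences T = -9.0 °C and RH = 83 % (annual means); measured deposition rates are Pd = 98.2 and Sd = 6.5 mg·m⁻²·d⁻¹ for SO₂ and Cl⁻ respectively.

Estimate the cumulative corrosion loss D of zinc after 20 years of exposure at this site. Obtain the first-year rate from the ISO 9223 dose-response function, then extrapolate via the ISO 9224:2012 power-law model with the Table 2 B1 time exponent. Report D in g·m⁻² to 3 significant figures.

D(20) = 179 g·m⁻²

zinc: temperature factor f = +0.038·(-19.0) = -0.7220
  sulphur-dioxide contribution → 2.146 μm/a
  chloride contribution → 0.04598 μm/a
  total first-year rate 2.192 μm/a
Long-term exponent b (ISO 9224 Table 2, B1) = 0.813
  D(20) = 2.192 × 20^0.813 = 2.192 × 11.42 = 25.04 μm
  Mass loss = 25.04 μm × 7.14 g/cm³ = 178.8 g·m⁻²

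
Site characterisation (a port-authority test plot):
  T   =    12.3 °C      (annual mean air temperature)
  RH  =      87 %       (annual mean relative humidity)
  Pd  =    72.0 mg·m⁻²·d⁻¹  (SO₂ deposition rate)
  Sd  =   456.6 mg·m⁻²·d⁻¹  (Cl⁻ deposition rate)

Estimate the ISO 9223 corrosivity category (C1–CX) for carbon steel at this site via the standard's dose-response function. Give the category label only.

carbon steel: temperature factor f = -0.054·(2.3) = -0.1242
  sulphur-dioxide contribution → 82.32 μm/a
  chloride contribution → 131.2 μm/a
  total first-year rate 213.6 μm/a
214 μm/a falls in (200, 700] for carbon steel → category CX

CX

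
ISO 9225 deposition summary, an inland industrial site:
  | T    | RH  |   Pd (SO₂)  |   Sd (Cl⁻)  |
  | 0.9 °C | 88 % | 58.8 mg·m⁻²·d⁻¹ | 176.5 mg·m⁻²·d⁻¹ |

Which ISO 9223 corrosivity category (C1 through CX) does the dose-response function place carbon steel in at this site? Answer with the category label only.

carbon steel: f(T) = +0.150·(T−10) [T≤10 °C] = -1.3650
  SO₂ term: 1.77·58.8^0.52·exp(0.02·88-1.3650) = 21.86
  Sd branch = 0.102·Sd^0.62·e^(0.033·RH+0.04·T) = 47.69 μm/a
  sum: 21.86 + 47.69 → r_corr = 69.55 μm/a
69.5 μm/a falls in (50, 80] for carbon steel → category C4

C4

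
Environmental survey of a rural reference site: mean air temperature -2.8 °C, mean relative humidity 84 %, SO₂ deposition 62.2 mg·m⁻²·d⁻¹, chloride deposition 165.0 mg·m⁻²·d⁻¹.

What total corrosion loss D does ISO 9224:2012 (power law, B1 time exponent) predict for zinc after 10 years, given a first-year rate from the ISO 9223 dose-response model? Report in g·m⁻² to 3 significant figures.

zinc: T≤10 °C ⇒ hinge +0.038·(-2.8−10) = -0.4864
  SO₂ term: 0.0129·62.2^0.44·exp(0.046·84-0.4864) = 2.327
  Cl⁻ term: 0.0175·165.0^0.57·exp(0.008·84+0.085·-2.8) = 0.496
  r_corr = 2.327 + 0.496 = 2.823 μm/a
Long-term exponent b (ISO 9224 Table 2, B1) = 0.813
  D(10) = 2.823 × 10^0.813 = 2.823 × 6.501 = 18.35 μm
  Mass loss = 18.35 μm × 7.14 g/cm³ = 131 g·m⁻²

D(10) = 131 g·m⁻²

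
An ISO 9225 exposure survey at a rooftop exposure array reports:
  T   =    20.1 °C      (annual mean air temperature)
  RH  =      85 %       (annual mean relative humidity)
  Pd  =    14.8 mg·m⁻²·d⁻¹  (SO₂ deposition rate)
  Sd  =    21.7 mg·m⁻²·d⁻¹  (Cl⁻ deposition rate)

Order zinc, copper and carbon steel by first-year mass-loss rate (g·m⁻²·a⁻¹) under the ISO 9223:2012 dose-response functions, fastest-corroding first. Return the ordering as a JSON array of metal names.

zinc: temperature factor f = -0.071·(10.1) = -0.7171
  SO₂ term: 0.0129·14.8^0.44·exp(0.046·85-0.7171) = 1.028
  Cl⁻ term: 0.0175·21.7^0.57·exp(0.008·85+0.085·20.1) = 1.102
  r_corr = 1.028 + 1.102 = 2.13 μm/a
  mass loss = 2.13 μm/a × 7.14 g/cm³ = 15.21 g·m⁻²·a⁻¹
copper: f(T) = -0.080·(T−10) [T>10 °C] = -0.8080
  Pd branch = 0.0053·Pd^0.26·e^(0.059·RH+f) = 0.7172 μm/a
  Sd branch = 0.01025·Sd^0.27·e^(0.036·RH+0.049·T) = 1.344 μm/a
  r_corr = 0.7172 + 1.344 = 2.061 μm/a
  mass loss = 2.061 μm/a × 8.96 g/cm³ = 18.46 g·m⁻²·a⁻¹
carbon steel: T>10 °C ⇒ hinge -0.054·(20.1−10) = -0.5454
  SO₂ term: 1.77·14.8^0.52·exp(0.02·85-0.5454) = 22.8
  Cl⁻ term: 0.102·21.7^0.62·exp(0.033·85+0.04·20.1) = 25.38
  sum: 22.8 + 25.38 → r_corr = 48.19 μm/a
  mass loss = 48.19 μm/a × 7.85 g/cm³ = 378.3 g·m⁻²·a⁻¹
Ordering by g·m⁻²·a⁻¹: carbon steel (378) > copper (18.5) > zinc (15.2)

["carbon steel", "copper", "zinc"]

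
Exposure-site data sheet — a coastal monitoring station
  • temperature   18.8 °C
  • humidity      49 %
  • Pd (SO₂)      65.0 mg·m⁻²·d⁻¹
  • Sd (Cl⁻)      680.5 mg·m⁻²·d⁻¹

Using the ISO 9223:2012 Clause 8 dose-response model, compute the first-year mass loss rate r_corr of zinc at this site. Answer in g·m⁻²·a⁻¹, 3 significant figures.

zinc: f(T) = -0.071·(T−10) [T>10 °C] = -0.6248
  Pd branch = 0.0129·Pd^0.44·e^(0.046·RH+f) = 0.4129 μm/a
  Cl⁻ term: 0.0175·680.5^0.57·exp(0.008·49+0.085·18.8) = 5.272
  r_corr = 0.4129 + 5.272 = 5.685 μm/a
Convert to mass loss: 5.685 μm/a × 7.14 g/cm³ = 40.59 g·m⁻²·a⁻¹

r_corr = 40.6 g·m⁻²·a⁻¹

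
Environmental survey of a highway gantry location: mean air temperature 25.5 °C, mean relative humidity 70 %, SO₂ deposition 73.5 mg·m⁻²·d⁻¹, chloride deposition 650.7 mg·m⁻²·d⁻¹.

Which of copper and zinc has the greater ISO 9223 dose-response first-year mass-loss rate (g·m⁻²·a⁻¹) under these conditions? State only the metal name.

copper: f(T) = -0.080·(T−10) [T>10 °C] = -1.2400
  sulphur-dioxide contribution → 0.2915 μm/a
  chloride contribution → 2.555 μm/a
  total first-year rate 2.847 μm/a
  mass loss = 2.847 μm/a × 8.96 g/cm³ = 25.51 g·m⁻²·a⁻¹
zinc: f(T) = -0.071·(T−10) [T>10 °C] = -1.1005
  sulphur-dioxide contribution → 0.7116 μm/a
  chloride contribution → 10.74 μm/a
  total first-year rate 11.46 μm/a
  mass loss = 11.46 μm/a × 7.14 g/cm³ = 81.8 g·m⁻²·a⁻¹
Ordering by g·m⁻²·a⁻¹: zinc (81.8) > copper (25.5)

zinc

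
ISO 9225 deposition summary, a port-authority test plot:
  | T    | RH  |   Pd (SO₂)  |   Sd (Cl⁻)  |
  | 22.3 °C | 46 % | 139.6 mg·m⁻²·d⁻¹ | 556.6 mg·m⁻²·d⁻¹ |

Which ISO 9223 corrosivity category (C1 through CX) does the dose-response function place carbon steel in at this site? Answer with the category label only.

carbon steel: temperature factor f = -0.054·(12.3) = -0.6642
  SO₂ term: 1.77·139.6^0.52·exp(0.02·46-0.6642) = 29.81
  Cl⁻ term: 0.102·556.6^0.62·exp(0.033·46+0.04·22.3) = 57.21
  sum: 29.81 + 57.21 → r_corr = 87.02 μm/a
ISO 9223 Table 2 (carbon steel): 80 < 87 ≤ 200 μm/a ⇒ C5

C5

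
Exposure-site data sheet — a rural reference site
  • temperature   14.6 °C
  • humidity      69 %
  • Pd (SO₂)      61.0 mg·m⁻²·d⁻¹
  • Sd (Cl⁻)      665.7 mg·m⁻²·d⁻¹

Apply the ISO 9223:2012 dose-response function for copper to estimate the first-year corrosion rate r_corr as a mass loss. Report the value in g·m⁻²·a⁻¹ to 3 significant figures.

r_corr = 18.6 g·m⁻²·a⁻¹

copper: f(T) = -0.080·(T−10) [T>10 °C] = -0.3680
  sulphur-dioxide contribution → 0.6261 μm/a
  chloride contribution → 1.454 μm/a
  ⇒ r_corr(copper) = 2.08 μm/a
Convert to mass loss: 2.08 μm/a × 8.96 g/cm³ = 18.64 g·m⁻²·a⁻¹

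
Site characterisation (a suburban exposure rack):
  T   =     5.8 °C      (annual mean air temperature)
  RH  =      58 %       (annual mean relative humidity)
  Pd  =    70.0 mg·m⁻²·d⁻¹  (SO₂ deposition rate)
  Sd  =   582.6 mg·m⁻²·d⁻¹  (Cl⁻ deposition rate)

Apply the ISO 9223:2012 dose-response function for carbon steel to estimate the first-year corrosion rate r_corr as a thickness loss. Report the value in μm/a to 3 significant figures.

carbon steel: T≤10 °C ⇒ hinge +0.150·(5.8−10) = -0.6300
  SO₂ term: 1.77·70.0^0.52·exp(0.02·58-0.6300) = 27.39
  Cl⁻ term: 0.102·582.6^0.62·exp(0.033·58+0.04·5.8) = 45.2
  r_corr = 27.39 + 45.2 = 72.59 μm/a

r_corr = 72.6 μm/a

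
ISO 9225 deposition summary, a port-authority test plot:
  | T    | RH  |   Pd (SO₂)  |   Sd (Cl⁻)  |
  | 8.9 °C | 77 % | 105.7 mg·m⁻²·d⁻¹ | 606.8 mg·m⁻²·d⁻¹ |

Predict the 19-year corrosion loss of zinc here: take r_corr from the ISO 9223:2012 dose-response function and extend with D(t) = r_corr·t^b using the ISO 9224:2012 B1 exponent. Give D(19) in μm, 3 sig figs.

zinc: temperature factor f = +0.038·(-1.1) = -0.0418
  Pd branch = 0.0129·Pd^0.44·e^(0.046·RH+f) = 3.321 μm/a
  Sd branch = 0.0175·Sd^0.57·e^(0.008·RH+0.085·T) = 2.663 μm/a
  r_corr = 3.321 + 2.663 = 5.985 μm/a
Power-law: D(19) = r_corr · 19^0.813
  D(19) = 5.985 × 19^0.813 = 5.985 × 10.96 = 65.56 μm

D(19) = 65.6 μm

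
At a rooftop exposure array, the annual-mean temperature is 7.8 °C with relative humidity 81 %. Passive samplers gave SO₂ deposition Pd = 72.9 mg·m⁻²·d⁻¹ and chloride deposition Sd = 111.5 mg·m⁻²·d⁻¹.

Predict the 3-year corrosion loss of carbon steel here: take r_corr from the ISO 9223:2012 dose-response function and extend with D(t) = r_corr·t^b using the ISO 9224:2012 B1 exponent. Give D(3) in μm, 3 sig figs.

carbon steel: T≤10 °C ⇒ hinge +0.150·(7.8−10) = -0.3300
  Pd branch = 1.77·Pd^0.52·e^(0.02·RH+f) = 59.82 μm/a
  Sd branch = 0.102·Sd^0.62·e^(0.033·RH+0.04·T) = 37.52 μm/a
  sum: 59.82 + 37.52 → r_corr = 97.34 μm/a
Long-term exponent b (ISO 9224 Table 2, B1) = 0.523
  D(3) = 97.34 × 3^0.523 = 97.34 × 1.776 = 172.9 μm

D(3) = 173 μm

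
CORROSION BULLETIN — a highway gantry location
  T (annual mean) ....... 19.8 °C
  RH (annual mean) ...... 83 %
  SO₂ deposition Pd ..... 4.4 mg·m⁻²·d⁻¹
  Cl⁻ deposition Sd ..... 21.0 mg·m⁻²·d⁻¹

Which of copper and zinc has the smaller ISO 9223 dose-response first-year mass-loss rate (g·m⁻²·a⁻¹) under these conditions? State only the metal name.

copper: f(T) = -0.080·(T−10) [T>10 °C] = -0.7840
  SO₂ term: 0.0053·4.4^0.26·exp(0.059·83-0.7840) = 0.4762
  Cl⁻ term: 0.01025·21.0^0.27·exp(0.036·83+0.049·19.8) = 1.221
  r_corr = 0.4762 + 1.221 = 1.697 μm/a
  mass loss = 1.697 μm/a × 8.96 g/cm³ = 15.21 g·m⁻²·a⁻¹
zinc: T>10 °C ⇒ hinge -0.071·(19.8−10) = -0.6958
  Pd branch = 0.0129·Pd^0.44·e^(0.046·RH+f) = 0.5619 μm/a
  Sd branch = 0.0175·Sd^0.57·e^(0.008·RH+0.085·T) = 1.038 μm/a
  sum: 0.5619 + 1.038 → r_corr = 1.599 μm/a
  mass loss = 1.599 μm/a × 7.14 g/cm³ = 11.42 g·m⁻²·a⁻¹
Ordering by g·m⁻²·a⁻¹: copper (15.2) > zinc (11.4)

zinc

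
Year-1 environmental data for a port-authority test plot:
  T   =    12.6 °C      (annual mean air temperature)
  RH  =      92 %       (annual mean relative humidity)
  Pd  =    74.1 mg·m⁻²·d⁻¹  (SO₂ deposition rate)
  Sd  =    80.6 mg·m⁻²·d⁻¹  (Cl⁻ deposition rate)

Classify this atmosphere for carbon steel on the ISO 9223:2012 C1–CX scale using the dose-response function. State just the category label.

carbon steel: T>10 °C ⇒ hinge -0.054·(12.6−10) = -0.1404
  Pd branch = 1.77·Pd^0.52·e^(0.02·RH+f) = 90.87 μm/a
  Sd branch = 0.102·Sd^0.62·e^(0.033·RH+0.04·T) = 53.45 μm/a
  r_corr = 90.87 + 53.45 = 144.3 μm/a
ISO 9223 Table 2 (carbon steel): 80 < 144 ≤ 200 μm/a ⇒ C5

C5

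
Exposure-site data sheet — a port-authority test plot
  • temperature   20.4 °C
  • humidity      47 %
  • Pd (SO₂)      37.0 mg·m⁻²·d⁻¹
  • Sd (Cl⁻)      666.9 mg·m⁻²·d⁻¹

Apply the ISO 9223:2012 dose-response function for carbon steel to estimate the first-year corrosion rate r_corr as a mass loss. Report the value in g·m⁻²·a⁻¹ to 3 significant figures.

carbon steel: T>10 °C ⇒ hinge -0.054·(20.4−10) = -0.5616
  sulphur-dioxide contribution → 16.9 μm/a
  chloride contribution → 61.3 μm/a
  ⇒ r_corr(carbon steel) = 78.2 μm/a
Convert to mass loss: 78.2 μm/a × 7.85 g/cm³ = 613.9 g·m⁻²·a⁻¹

r_corr = 614 g·m⁻²·a⁻¹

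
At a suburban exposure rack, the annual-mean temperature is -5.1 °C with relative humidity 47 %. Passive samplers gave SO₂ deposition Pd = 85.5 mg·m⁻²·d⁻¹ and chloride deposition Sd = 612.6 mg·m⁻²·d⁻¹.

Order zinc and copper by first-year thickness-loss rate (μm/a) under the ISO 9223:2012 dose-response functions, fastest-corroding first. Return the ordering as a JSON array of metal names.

zinc: temperature factor f = +0.038·(-15.1) = -0.5738
  sulphur-dioxide contribution → 0.4471 μm/a
  chloride contribution → 0.6409 μm/a
  ⇒ r_corr(zinc) = 1.088 μm/a
copper: temperature factor f = +0.126·(-15.1) = -1.9026
  sulphur-dioxide contribution → 0.04023 μm/a
  chloride contribution → 0.2452 μm/a
  total first-year rate 0.2855 μm/a
Ordering by μm/a: zinc (1.09) > copper (0.285)

["zinc", "copper"]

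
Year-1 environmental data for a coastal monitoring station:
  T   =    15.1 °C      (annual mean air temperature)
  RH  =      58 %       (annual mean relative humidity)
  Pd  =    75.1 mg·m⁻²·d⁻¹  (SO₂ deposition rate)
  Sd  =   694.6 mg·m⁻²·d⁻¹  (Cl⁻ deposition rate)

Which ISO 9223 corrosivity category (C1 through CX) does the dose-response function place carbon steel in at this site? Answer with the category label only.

C5

carbon steel: f(T) = -0.054·(T−10) [T>10 °C] = -0.2754
  SO₂ term: 1.77·75.1^0.52·exp(0.02·58-0.2754) = 40.5
  Cl⁻ term: 0.102·694.6^0.62·exp(0.033·58+0.04·15.1) = 73.12
  sum: 40.5 + 73.12 → r_corr = 113.6 μm/a
ISO 9223 Table 2 (carbon steel): 80 < 114 ≤ 200 μm/a ⇒ C5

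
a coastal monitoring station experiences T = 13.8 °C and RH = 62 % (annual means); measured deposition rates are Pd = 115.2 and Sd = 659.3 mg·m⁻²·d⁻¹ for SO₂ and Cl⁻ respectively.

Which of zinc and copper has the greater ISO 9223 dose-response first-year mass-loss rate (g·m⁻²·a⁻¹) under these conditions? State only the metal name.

zinc

zinc: temperature factor f = -0.071·(3.8) = -0.2698
  SO₂ term: 0.0129·115.2^0.44·exp(0.046·62-0.2698) = 1.377
  Cl⁻ term: 0.0175·659.3^0.57·exp(0.008·62+0.085·13.8) = 3.756
  r_corr = 1.377 + 3.756 = 5.134 μm/a
  mass loss = 5.134 μm/a × 7.14 g/cm³ = 36.65 g·m⁻²·a⁻¹
copper: temperature factor f = -0.080·(3.8) = -0.3040
  Pd branch = 0.0053·Pd^0.26·e^(0.059·RH+f) = 0.521 μm/a
  Cl⁻ term: 0.01025·659.3^0.27·exp(0.036·62+0.049·13.8) = 1.084
  r_corr = 0.521 + 1.084 = 1.605 μm/a
  mass loss = 1.605 μm/a × 8.96 g/cm³ = 14.38 g·m⁻²·a⁻¹
Ordering by g·m⁻²·a⁻¹: zinc (36.7) > copper (14.4)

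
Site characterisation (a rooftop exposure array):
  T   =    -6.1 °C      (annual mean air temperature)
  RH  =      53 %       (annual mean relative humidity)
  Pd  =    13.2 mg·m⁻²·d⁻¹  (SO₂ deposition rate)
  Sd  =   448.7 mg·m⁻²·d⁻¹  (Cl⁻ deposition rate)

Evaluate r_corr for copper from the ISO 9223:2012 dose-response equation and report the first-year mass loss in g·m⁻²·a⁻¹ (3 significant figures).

copper: f(T) = +0.126·(T−10) [T≤10 °C] = -2.0286
  sulphur-dioxide contribution → 0.03109 μm/a
  chloride contribution → 0.2664 μm/a
  total first-year rate 0.2975 μm/a
Convert to mass loss: 0.2975 μm/a × 8.96 g/cm³ = 2.666 g·m⁻²·a⁻¹

r_corr = 2.67 g·m⁻²·a⁻¹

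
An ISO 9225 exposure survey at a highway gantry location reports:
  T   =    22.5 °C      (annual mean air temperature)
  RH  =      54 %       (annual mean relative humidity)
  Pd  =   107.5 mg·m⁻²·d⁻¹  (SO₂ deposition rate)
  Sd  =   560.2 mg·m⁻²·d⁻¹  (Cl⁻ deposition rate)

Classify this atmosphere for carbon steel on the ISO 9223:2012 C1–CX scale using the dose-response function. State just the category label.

carbon steel: T>10 °C ⇒ hinge -0.054·(22.5−10) = -0.6750
  sulphur-dioxide contribution → 30.21 μm/a
  chloride contribution → 75.4 μm/a
  ⇒ r_corr(carbon steel) = 105.6 μm/a
Category bounds: 80…200 μm/a bracket r_corr ⇒ C5

C5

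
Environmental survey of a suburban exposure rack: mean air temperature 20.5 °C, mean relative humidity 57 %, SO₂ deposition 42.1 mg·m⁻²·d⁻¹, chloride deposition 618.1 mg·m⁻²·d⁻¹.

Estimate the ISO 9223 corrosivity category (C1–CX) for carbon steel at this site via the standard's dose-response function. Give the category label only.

carbon steel: f(T) = -0.054·(T−10) [T>10 °C] = -0.5670
  SO₂ term: 1.77·42.1^0.52·exp(0.02·57-0.5670) = 21.95
  Cl⁻ term: 0.102·618.1^0.62·exp(0.033·57+0.04·20.5) = 81.67
  r_corr = 21.95 + 81.67 = 103.6 μm/a
104 μm/a falls in (80, 200] for carbon steel → category C5

C5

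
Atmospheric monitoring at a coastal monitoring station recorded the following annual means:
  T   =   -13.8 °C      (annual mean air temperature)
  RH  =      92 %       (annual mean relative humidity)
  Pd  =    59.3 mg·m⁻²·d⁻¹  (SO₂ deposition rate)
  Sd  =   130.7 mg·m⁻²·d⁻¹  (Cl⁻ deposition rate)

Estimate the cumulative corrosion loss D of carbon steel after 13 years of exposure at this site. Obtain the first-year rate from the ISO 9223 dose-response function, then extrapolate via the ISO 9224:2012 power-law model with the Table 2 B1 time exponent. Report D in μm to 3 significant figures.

D(13) = 106 μm

carbon steel: f(T) = +0.150·(T−10) [T≤10 °C] = -3.5700
  SO₂ term: 1.77·59.3^0.52·exp(0.02·92-3.5700) = 2.622
  Sd branch = 0.102·Sd^0.62·e^(0.033·RH+0.04·T) = 25.09 μm/a
  sum: 2.622 + 25.09 → r_corr = 27.71 μm/a
Long-term exponent b (ISO 9224 Table 2, B1) = 0.523
  D(13) = 27.71 × 13^0.523 = 27.71 × 3.825 = 106 μm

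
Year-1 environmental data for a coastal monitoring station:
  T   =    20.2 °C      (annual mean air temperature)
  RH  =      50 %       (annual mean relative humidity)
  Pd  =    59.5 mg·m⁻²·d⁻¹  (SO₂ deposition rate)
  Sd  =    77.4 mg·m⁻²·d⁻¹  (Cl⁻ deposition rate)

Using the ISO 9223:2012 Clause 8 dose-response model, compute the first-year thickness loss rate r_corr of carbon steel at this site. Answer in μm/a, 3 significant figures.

carbon steel: T>10 °C ⇒ hinge -0.054·(20.2−10) = -0.5508
  sulphur-dioxide contribution → 23.22 μm/a
  chloride contribution → 17.67 μm/a
  ⇒ r_corr(carbon steel) = 40.88 μm/a

r_corr = 40.9 μm/a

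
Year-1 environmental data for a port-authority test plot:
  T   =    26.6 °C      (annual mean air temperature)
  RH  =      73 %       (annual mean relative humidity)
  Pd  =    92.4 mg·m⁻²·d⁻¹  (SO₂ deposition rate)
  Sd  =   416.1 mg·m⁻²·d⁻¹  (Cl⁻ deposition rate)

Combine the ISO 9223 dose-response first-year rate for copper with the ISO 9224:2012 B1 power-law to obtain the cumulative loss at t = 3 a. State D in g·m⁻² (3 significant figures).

copper: temperature factor f = -0.080·(16.6) = -1.3280
  Pd branch = 0.0053·Pd^0.26·e^(0.059·RH+f) = 0.3382 μm/a
  Sd branch = 0.01025·Sd^0.27·e^(0.036·RH+0.049·T) = 2.663 μm/a
  sum: 0.3382 + 2.663 → r_corr = 3.001 μm/a
Long-term exponent b (ISO 9224 Table 2, B1) = 0.667
  D(3) = 3.001 × 3^0.667 = 3.001 × 2.081 = 6.244 μm
  Mass loss = 6.244 μm × 8.96 g/cm³ = 55.95 g·m⁻²

D(3) = 55.9 g·m⁻²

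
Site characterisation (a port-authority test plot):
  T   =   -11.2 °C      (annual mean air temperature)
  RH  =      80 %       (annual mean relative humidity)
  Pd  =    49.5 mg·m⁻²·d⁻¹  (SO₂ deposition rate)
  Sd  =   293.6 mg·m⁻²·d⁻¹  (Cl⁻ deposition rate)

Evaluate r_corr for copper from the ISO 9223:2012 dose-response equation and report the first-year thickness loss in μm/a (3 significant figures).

copper: f(T) = +0.126·(T−10) [T≤10 °C] = -2.6712
  SO₂ term: 0.0053·49.5^0.26·exp(0.059·80-2.6712) = 0.1134
  Cl⁻ term: 0.01025·293.6^0.27·exp(0.036·80+0.049·-11.2) = 0.4892
  sum: 0.1134 + 0.4892 → r_corr = 0.6026 μm/a

r_corr = 0.603 μm/a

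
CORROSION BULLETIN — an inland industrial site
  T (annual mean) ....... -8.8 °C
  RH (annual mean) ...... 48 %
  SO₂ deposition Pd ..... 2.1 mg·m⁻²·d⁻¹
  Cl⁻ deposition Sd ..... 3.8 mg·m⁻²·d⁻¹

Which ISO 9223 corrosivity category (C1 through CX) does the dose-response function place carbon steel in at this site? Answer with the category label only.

C1

carbon steel: temperature factor f = +0.150·(-18.8) = -2.8200
  sulphur-dioxide contribution → 0.4053 μm/a
  chloride contribution → 0.8 μm/a
  ⇒ r_corr(carbon steel) = 1.205 μm/a
ISO 9223 Table 2 (carbon steel): 0 < 1.21 ≤ 1.3 μm/a ⇒ C1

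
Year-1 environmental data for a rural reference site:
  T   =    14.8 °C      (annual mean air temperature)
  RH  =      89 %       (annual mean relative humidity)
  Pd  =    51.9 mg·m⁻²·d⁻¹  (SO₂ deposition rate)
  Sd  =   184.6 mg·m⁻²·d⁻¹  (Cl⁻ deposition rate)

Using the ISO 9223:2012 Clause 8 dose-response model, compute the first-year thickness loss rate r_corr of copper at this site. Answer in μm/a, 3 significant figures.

r_corr = 4.06 μm/a

copper: temperature factor f = -0.080·(4.8) = -0.3840
  SO₂ term: 0.0053·51.9^0.26·exp(0.059·89-0.3840) = 1.923
  Sd branch = 0.01025·Sd^0.27·e^(0.036·RH+0.049·T) = 2.133 μm/a
  r_corr = 1.923 + 2.133 = 4.056 μm/a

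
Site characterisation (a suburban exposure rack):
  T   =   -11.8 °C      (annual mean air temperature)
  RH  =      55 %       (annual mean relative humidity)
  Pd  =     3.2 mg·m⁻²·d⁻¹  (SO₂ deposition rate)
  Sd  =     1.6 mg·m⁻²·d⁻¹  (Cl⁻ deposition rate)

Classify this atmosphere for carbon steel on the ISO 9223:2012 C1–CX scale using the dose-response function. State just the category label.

C1

carbon steel: f(T) = +0.150·(T−10) [T≤10 °C] = -3.2700
  sulphur-dioxide contribution → 0.37 μm/a
  chloride contribution → 0.5229 μm/a
  ⇒ r_corr(carbon steel) = 0.8929 μm/a
Category bounds: 0…1.3 μm/a bracket r_corr ⇒ C1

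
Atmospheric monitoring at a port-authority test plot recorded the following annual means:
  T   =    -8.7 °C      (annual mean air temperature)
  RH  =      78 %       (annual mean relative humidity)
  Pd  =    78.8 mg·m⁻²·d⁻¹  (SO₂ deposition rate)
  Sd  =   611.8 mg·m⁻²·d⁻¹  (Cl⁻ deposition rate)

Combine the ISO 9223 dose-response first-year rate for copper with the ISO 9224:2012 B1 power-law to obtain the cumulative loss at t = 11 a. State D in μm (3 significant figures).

copper: T≤10 °C ⇒ hinge +0.126·(-8.7−10) = -2.3562
  sulphur-dioxide contribution → 0.1559 μm/a
  chloride contribution → 0.6273 μm/a
  ⇒ r_corr(copper) = 0.7831 μm/a
ISO 9224: D(t) = r_corr · t^b with b = 0.667 (copper, B1)
  D(11) = 0.7831 × 11^0.667 = 0.7831 × 4.95 = 3.877 μm

D(11) = 3.88 μm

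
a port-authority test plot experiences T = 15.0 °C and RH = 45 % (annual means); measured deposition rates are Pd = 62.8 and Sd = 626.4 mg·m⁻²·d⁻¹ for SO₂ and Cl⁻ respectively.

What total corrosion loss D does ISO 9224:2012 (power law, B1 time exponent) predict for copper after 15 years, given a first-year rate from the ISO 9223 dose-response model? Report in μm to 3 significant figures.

D(15) = 4.64 μm

copper: temperature factor f = -0.080·(5.0) = -0.4000
  SO₂ term: 0.0053·62.8^0.26·exp(0.059·45-0.4000) = 0.1483
  Cl⁻ term: 0.01025·626.4^0.27·exp(0.036·45+0.049·15.0) = 0.6147
  r_corr = 0.1483 + 0.6147 = 0.7629 μm/a
Power-law: D(15) = r_corr · 15^0.667
  D(15) = 0.7629 × 15^0.667 = 0.7629 × 6.088 = 4.645 μm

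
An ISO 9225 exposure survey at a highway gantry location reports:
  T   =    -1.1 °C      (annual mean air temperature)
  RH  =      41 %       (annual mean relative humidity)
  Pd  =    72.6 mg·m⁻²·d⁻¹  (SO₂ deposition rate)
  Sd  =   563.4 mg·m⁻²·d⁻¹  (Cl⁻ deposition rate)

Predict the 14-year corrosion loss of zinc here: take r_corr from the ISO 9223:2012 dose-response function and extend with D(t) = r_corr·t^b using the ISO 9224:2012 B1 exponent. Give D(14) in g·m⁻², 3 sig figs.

D(14) = 72.4 g·m⁻²

zinc: f(T) = +0.038·(T−10) [T≤10 °C] = -0.4218
  Pd branch = 0.0129·Pd^0.44·e^(0.046·RH+f) = 0.3675 μm/a
  Cl⁻ term: 0.0175·563.4^0.57·exp(0.008·41+0.085·-1.1) = 0.8182
  r_corr = 0.3675 + 0.8182 = 1.186 μm/a
ISO 9224: D(t) = r_corr · t^b with b = 0.813 (zinc, B1)
  D(14) = 1.186 × 14^0.813 = 1.186 × 8.547 = 10.13 μm
  Mass loss = 10.13 μm × 7.14 g/cm³ = 72.36 g·m⁻²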